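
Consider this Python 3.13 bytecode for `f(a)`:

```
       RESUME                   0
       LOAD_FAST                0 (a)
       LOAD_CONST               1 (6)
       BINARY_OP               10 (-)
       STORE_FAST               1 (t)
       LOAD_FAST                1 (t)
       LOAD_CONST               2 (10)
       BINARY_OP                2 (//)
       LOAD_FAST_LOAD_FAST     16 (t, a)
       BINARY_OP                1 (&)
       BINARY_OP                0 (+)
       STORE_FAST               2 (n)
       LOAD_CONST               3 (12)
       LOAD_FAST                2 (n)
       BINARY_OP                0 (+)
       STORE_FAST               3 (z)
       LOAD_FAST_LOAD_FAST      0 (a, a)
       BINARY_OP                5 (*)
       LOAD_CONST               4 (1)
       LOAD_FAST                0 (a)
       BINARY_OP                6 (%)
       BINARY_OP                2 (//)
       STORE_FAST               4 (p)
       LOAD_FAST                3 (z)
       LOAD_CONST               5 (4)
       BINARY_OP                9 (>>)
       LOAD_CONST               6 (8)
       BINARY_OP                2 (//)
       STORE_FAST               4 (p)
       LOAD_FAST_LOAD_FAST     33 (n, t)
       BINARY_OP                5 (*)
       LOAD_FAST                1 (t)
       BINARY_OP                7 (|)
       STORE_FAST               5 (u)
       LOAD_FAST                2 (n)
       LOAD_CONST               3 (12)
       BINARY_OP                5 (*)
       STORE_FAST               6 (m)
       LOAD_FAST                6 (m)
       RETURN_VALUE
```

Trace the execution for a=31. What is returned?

324

LOAD_FAST a → push 31. Stack: [31]
LOAD_CONST → push 6. Stack: [31, 6]
BINARY_OP - → 31 - 6 = 25. Stack: [25]
STORE_FAST t → t=25. Stack: []
LOAD_FAST t → push 25. Stack: [25]
LOAD_CONST → push 10. Stack: [25, 10]
BINARY_OP // → 25 // 10 = 2. Stack: [2]
LOAD_FAST_LOAD_FAST t,a → push 25,31. Stack: [2, 25, 31]
BINARY_OP & → 25 & 31 = 25. Stack: [2, 25]
BINARY_OP + → 2 + 25 = 27. Stack: [27]
STORE_FAST n → n=27. Stack: []
LOAD_CONST → push 12. Stack: [12]
LOAD_FAST n → push 27. Stack: [12, 27]
BINARY_OP + → 12 + 27 = 39. Stack: [39]
STORE_FAST z → z=39. Stack: []
LOAD_FAST_LOAD_FAST a,a → push 31,31. Stack: [31, 31]
BINARY_OP * → 31 * 31 = 961. Stack: [961]
LOAD_CONST → push 1. Stack: [961, 1]
LOAD_FAST a → push 31. Stack: [961, 1, 31]
BINARY_OP % → 1 % 31 = 1. Stack: [961, 1]
BINARY_OP // → 961 // 1 = 961. Stack: [961]
STORE_FAST p → p=961. Stack: []
LOAD_FAST z → push 39. Stack: [39]
LOAD_CONST → push 4. Stack: [39, 4]
BINARY_OP >> → 39 >> 4 = 2. Stack: [2]
LOAD_CONST → push 8. Stack: [2, 8]
BINARY_OP // → 2 // 8 = 0. Stack: [0]
STORE_FAST p → p=0. Stack: []
LOAD_FAST_LOAD_FAST n,t → push 27,25. Stack: [27, 25]
BINARY_OP * → 27 * 25 = 675. Stack: [675]
LOAD_FAST t → push 25. Stack: [675, 25]
BINARY_OP | → 675 | 25 = 699. Stack: [699]
STORE_FAST u → u=699. Stack: []
LOAD_FAST n → push 27. Stack: [27]
LOAD_CONST → push 12. Stack: [27, 12]
BINARY_OP * → 27 * 12 = 324. Stack: [324]
STORE_FAST m → m=324. Stack: []
LOAD_FAST m → push 324. Stack: [324]
RETURN_VALUE → return 324.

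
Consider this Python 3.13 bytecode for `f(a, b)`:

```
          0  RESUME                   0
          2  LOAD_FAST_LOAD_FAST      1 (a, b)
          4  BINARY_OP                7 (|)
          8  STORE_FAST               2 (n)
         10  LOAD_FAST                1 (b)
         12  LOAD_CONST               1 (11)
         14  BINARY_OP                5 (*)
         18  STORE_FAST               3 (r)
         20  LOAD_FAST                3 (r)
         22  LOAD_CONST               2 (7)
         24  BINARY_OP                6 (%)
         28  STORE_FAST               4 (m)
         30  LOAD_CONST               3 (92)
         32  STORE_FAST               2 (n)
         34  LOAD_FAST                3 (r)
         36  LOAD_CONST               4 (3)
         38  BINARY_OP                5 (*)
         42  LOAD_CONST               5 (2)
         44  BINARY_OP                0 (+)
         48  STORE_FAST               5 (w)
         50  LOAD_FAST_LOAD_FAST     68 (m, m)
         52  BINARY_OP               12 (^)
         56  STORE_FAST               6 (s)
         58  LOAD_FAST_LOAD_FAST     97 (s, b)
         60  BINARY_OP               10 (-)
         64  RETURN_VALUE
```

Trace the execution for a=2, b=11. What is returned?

LOAD_FAST_LOAD_FAST a,b → push 2,11. Stack: [2, 11]
BINARY_OP | → 2 | 11 = 11. Stack: [11]
STORE_FAST n → n=11. Stack: []
LOAD_FAST b → push 11. Stack: [11]
LOAD_CONST → push 11. Stack: [11, 11]
BINARY_OP * → 11 * 11 = 121. Stack: [121]
STORE_FAST r → r=121. Stack: []
LOAD_FAST r → push 121. Stack: [121]
LOAD_CONST → push 7. Stack: [121, 7]
BINARY_OP % → 121 % 7 = 2. Stack: [2]
STORE_FAST m → m=2. Stack: []
LOAD_CONST → push 92. Stack: [92]
STORE_FAST n → n=92. Stack: []
LOAD_FAST r → push 121. Stack: [121]
LOAD_CONST → push 3. Stack: [121, 3]
BINARY_OP * → 121 * 3 = 363. Stack: [363]
LOAD_CONST → push 2. Stack: [363, 2]
BINARY_OP + → 363 + 2 = 365. Stack: [365]
STORE_FAST w → w=365. Stack: []
LOAD_FAST_LOAD_FAST m,m → push 2,2. Stack: [2, 2]
BINARY_OP ^ → 2 ^ 2 = 0. Stack: [0]
STORE_FAST s → s=0. Stack: []
LOAD_FAST_LOAD_FAST s,b → push 0,11. Stack: [0, 11]
BINARY_OP - → 0 - 11 = -11. Stack: [-11]
RETURN_VALUE → return -11.

-11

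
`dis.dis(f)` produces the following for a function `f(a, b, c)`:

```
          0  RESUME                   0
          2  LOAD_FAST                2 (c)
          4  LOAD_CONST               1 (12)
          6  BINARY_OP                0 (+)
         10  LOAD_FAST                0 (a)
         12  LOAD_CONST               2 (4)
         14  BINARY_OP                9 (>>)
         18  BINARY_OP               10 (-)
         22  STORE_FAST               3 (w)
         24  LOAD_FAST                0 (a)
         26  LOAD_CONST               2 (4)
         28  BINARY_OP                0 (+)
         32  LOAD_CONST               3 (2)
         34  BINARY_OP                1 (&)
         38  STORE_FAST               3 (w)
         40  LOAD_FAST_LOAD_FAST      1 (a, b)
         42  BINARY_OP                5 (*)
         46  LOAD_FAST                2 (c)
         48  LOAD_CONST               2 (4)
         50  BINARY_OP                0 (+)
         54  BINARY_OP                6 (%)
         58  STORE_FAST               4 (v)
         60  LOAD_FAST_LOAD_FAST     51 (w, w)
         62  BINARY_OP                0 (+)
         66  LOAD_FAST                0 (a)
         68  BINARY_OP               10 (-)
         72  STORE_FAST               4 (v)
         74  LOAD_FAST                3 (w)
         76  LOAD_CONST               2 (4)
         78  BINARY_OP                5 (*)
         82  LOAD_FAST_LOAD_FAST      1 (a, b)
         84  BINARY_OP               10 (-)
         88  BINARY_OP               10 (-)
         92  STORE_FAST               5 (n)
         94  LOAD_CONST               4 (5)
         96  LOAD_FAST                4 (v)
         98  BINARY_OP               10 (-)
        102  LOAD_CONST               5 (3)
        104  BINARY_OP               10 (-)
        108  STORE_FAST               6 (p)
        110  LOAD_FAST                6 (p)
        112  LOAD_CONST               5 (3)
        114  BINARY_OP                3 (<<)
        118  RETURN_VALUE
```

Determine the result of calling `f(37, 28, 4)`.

LOAD_FAST c → push 4. Stack: [4]
LOAD_CONST → push 12. Stack: [4, 12]
BINARY_OP + → 4 + 12 = 16. Stack: [16]
LOAD_FAST a → push 37. Stack: [16, 37]
LOAD_CONST → push 4. Stack: [16, 37, 4]
BINARY_OP >> → 37 >> 4 = 2. Stack: [16, 2]
BINARY_OP - → 16 - 2 = 14. Stack: [14]
STORE_FAST w → w=14. Stack: []
LOAD_FAST a → push 37. Stack: [37]
LOAD_CONST → push 4. Stack: [37, 4]
BINARY_OP + → 37 + 4 = 41. Stack: [41]
LOAD_CONST → push 2. Stack: [41, 2]
BINARY_OP & → 41 & 2 = 0. Stack: [0]
STORE_FAST w → w=0. Stack: []
LOAD_FAST_LOAD_FAST a,b → push 37,28. Stack: [37, 28]
BINARY_OP * → 37 * 28 = 1036. Stack: [1036]
LOAD_FAST c → push 4. Stack: [1036, 4]
LOAD_CONST → push 4. Stack: [1036, 4, 4]
BINARY_OP + → 4 + 4 = 8. Stack: [1036, 8]
BINARY_OP % → 1036 % 8 = 4. Stack: [4]
STORE_FAST v → v=4. Stack: []
LOAD_FAST_LOAD_FAST w,w → push 0,0. Stack: [0, 0]
BINARY_OP + → 0 + 0 = 0. Stack: [0]
LOAD_FAST a → push 37. Stack: [0, 37]
BINARY_OP - → 0 - 37 = -37. Stack: [-37]
STORE_FAST v → v=-37. Stack: []
LOAD_FAST w → push 0. Stack: [0]
LOAD_CONST → push 4. Stack: [0, 4]
BINARY_OP * → 0 * 4 = 0. Stack: [0]
LOAD_FAST_LOAD_FAST a,b → push 37,28. Stack: [0, 37, 28]
BINARY_OP - → 37 - 28 = 9. Stack: [0, 9]
BINARY_OP - → 0 - 9 = -9. Stack: [-9]
STORE_FAST n → n=-9. Stack: []
LOAD_CONST → push 5. Stack: [5]
LOAD_FAST v → push -37. Stack: [5, -37]
BINARY_OP - → 5 - -37 = 42. Stack: [42]
LOAD_CONST → push 3. Stack: [42, 3]
BINARY_OP - → 42 - 3 = 39. Stack: [39]
STORE_FAST p → p=39. Stack: []
LOAD_FAST p → push 39. Stack: [39]
LOAD_CONST → push 3. Stack: [39, 3]
BINARY_OP << → 39 << 3 = 312. Stack: [312]
RETURN_VALUE → return 312.

312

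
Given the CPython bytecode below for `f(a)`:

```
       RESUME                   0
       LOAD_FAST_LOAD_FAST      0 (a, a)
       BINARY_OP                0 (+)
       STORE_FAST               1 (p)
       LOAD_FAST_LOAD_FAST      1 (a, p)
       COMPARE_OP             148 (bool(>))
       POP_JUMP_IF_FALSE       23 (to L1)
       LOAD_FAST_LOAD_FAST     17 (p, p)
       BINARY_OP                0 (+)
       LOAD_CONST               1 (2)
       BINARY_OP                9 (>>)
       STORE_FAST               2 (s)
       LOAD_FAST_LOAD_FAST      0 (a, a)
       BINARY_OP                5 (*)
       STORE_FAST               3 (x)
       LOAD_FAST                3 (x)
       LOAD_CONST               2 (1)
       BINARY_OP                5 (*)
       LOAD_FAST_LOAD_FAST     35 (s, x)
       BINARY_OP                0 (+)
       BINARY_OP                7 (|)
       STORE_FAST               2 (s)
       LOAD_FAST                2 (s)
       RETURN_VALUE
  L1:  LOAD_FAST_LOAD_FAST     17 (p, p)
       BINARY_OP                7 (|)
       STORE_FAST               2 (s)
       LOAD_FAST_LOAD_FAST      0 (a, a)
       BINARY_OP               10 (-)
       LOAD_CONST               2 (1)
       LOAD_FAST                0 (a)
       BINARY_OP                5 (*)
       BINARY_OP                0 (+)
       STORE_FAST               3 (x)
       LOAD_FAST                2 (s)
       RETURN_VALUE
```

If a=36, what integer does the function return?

LOAD_FAST_LOAD_FAST a,a → push 36,36. Stack: [36, 36]
BINARY_OP + → 36 + 36 = 72. Stack: [72]
STORE_FAST p → p=72. Stack: []
LOAD_FAST_LOAD_FAST a,p → push 36,72. Stack: [36, 72]
COMPARE_OP bool(>) → 36 vs 72 = False. Stack: [False]
POP_JUMP_IF_FALSE → pop False; jump. Stack: []
LOAD_FAST_LOAD_FAST p,p → push 72,72. Stack: [72, 72]
BINARY_OP | → 72 | 72 = 72. Stack: [72]
STORE_FAST s → s=72. Stack: []
LOAD_FAST_LOAD_FAST a,a → push 36,36. Stack: [36, 36]
BINARY_OP - → 36 - 36 = 0. Stack: [0]
LOAD_CONST → push 1. Stack: [0, 1]
LOAD_FAST a → push 36. Stack: [0, 1, 36]
BINARY_OP * → 1 * 36 = 36. Stack: [0, 36]
BINARY_OP + → 0 + 36 = 36. Stack: [36]
STORE_FAST x → x=36. Stack: []
LOAD_FAST s → push 72. Stack: [72]
RETURN_VALUE → return 72.

72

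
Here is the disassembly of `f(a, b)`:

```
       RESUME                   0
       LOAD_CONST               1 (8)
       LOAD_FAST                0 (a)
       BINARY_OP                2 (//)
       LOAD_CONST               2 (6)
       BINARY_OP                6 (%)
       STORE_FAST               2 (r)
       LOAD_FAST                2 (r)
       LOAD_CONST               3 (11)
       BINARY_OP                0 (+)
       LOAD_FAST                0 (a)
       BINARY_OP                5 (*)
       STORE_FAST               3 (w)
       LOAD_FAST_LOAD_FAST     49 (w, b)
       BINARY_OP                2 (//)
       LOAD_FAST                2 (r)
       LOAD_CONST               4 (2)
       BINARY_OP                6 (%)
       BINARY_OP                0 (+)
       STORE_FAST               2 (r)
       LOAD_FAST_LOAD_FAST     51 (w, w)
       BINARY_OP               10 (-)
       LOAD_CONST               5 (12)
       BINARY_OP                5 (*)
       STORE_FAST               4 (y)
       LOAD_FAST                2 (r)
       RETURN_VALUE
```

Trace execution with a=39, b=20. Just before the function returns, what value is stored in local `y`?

LOAD_CONST → push 8. Stack: [8]
LOAD_FAST a → push 39. Stack: [8, 39]
BINARY_OP // → 8 // 39 = 0. Stack: [0]
LOAD_CONST → push 6. Stack: [0, 6]
BINARY_OP % → 0 % 6 = 0. Stack: [0]
STORE_FAST r → r=0. Stack: []
LOAD_FAST r → push 0. Stack: [0]
LOAD_CONST → push 11. Stack: [0, 11]
BINARY_OP + → 0 + 11 = 11. Stack: [11]
LOAD_FAST a → push 39. Stack: [11, 39]
BINARY_OP * → 11 * 39 = 429. Stack: [429]
STORE_FAST w → w=429. Stack: []
LOAD_FAST_LOAD_FAST w,b → push 429,20. Stack: [429, 20]
BINARY_OP // → 429 // 20 = 21. Stack: [21]
LOAD_FAST r → push 0. Stack: [21, 0]
LOAD_CONST → push 2. Stack: [21, 0, 2]
BINARY_OP % → 0 % 2 = 0. Stack: [21, 0]
BINARY_OP + → 21 + 0 = 21. Stack: [21]
STORE_FAST r → r=21. Stack: []
LOAD_FAST_LOAD_FAST w,w → push 429,429. Stack: [429, 429]
BINARY_OP - → 429 - 429 = 0. Stack: [0]
LOAD_CONST → push 12. Stack: [0, 12]
BINARY_OP * → 0 * 12 = 0. Stack: [0]
STORE_FAST y → y=0. Stack: []
LOAD_FAST r → push 21. Stack: [21]
RETURN_VALUE → return 21.

0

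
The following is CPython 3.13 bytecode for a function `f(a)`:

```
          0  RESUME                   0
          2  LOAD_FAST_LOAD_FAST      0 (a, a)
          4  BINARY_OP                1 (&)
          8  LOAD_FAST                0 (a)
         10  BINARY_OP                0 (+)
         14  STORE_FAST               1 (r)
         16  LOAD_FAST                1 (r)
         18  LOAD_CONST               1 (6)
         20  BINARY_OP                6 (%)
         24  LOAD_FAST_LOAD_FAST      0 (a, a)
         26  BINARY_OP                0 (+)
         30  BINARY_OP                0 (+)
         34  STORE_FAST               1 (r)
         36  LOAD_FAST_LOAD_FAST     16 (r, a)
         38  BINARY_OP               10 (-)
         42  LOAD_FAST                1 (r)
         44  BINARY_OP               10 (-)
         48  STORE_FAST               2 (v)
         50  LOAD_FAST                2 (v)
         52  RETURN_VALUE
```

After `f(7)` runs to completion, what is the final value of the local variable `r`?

LOAD_FAST_LOAD_FAST a,a → push 7,7. Stack: [7, 7]
BINARY_OP & → 7 & 7 = 7. Stack: [7]
LOAD_FAST a → push 7. Stack: [7, 7]
BINARY_OP + → 7 + 7 = 14. Stack: [14]
STORE_FAST r → r=14. Stack: []
LOAD_FAST r → push 14. Stack: [14]
LOAD_CONST → push 6. Stack: [14, 6]
BINARY_OP % → 14 % 6 = 2. Stack: [2]
LOAD_FAST_LOAD_FAST a,a → push 7,7. Stack: [2, 7, 7]
BINARY_OP + → 7 + 7 = 14. Stack: [2, 14]
BINARY_OP + → 2 + 14 = 16. Stack: [16]
STORE_FAST r → r=16. Stack: []
LOAD_FAST_LOAD_FAST r,a → push 16,7. Stack: [16, 7]
BINARY_OP - → 16 - 7 = 9. Stack: [9]
LOAD_FAST r → push 16. Stack: [9, 16]
BINARY_OP - → 9 - 16 = -7. Stack: [-7]
STORE_FAST v → v=-7. Stack: []
LOAD_FAST v → push -7. Stack: [-7]
RETURN_VALUE → return -7.

16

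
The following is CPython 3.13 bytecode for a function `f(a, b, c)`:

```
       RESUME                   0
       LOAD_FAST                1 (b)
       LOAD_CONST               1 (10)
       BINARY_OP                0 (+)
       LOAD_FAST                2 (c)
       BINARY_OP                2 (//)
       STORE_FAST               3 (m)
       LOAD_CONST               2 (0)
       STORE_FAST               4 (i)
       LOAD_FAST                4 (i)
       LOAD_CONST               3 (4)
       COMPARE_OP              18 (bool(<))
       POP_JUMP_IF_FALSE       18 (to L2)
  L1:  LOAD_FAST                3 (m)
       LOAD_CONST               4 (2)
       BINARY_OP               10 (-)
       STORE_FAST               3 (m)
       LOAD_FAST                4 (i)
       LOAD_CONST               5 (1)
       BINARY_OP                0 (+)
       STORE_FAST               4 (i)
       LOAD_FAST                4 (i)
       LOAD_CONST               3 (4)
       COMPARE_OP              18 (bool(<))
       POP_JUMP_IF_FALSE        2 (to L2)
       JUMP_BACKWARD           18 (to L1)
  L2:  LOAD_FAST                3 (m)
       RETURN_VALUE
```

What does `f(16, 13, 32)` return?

LOAD_FAST b → push 13. Stack: [13]
LOAD_CONST → push 10. Stack: [13, 10]
BINARY_OP + → 13 + 10 = 23. Stack: [23]
LOAD_FAST c → push 32. Stack: [23, 32]
BINARY_OP // → 23 // 32 = 0. Stack: [0]
STORE_FAST m → m=0. Stack: []
LOAD_CONST → push 0. Stack: [0]
STORE_FAST i → i=0. Stack: []
LOAD_FAST i → push 0. Stack: [0]
LOAD_CONST → push 4. Stack: [0, 4]
COMPARE_OP bool(<) → 0 vs 4 = True. Stack: [True]
POP_JUMP_IF_FALSE → pop True; no jump. Stack: []
LOAD_FAST m → push 0. Stack: [0]
LOAD_CONST → push 2. Stack: [0, 2]
BINARY_OP - → 0 - 2 = -2. Stack: [-2]
STORE_FAST m → m=-2. Stack: []
LOAD_FAST i → push 0. Stack: [0]
LOAD_CONST → push 1. Stack: [0, 1]
BINARY_OP + → 0 + 1 = 1. Stack: [1]
STORE_FAST i → i=1. Stack: []
LOAD_FAST i → push 1. Stack: [1]
LOAD_CONST → push 4. Stack: [1, 4]
COMPARE_OP bool(<) → 1 vs 4 = True. Stack: [True]
POP_JUMP_IF_FALSE → pop True; no jump. Stack: []
LOAD_FAST m → push -2. Stack: [-2]
LOAD_CONST → push 2. Stack: [-2, 2]
BINARY_OP - → -2 - 2 = -4. Stack: [-4]
STORE_FAST m → m=-4. Stack: []
LOAD_FAST i → push 1. Stack: [1]
LOAD_CONST → push 1. Stack: [1, 1]
BINARY_OP + → 1 + 1 = 2. Stack: [2]
STORE_FAST i → i=2. Stack: []
LOAD_FAST i → push 2. Stack: [2]
LOAD_CONST → push 4. Stack: [2, 4]
COMPARE_OP bool(<) → 2 vs 4 = True. Stack: [True]
POP_JUMP_IF_FALSE → pop True; no jump. Stack: []
LOAD_FAST m → push -4. Stack: [-4]
LOAD_CONST → push 2. Stack: [-4, 2]
BINARY_OP - → -4 - 2 = -6. Stack: [-6]
STORE_FAST m → m=-6. Stack: []
LOAD_FAST i → push 2. Stack: [2]
LOAD_CONST → push 1. Stack: [2, 1]
BINARY_OP + → 2 + 1 = 3. Stack: [3]
STORE_FAST i → i=3. Stack: []
LOAD_FAST i → push 3. Stack: [3]
LOAD_CONST → push 4. Stack: [3, 4]
COMPARE_OP bool(<) → 3 vs 4 = True. Stack: [True]
POP_JUMP_IF_FALSE → pop True; no jump. Stack: []
LOAD_FAST m → push -6. Stack: [-6]
LOAD_CONST → push 2. Stack: [-6, 2]
BINARY_OP - → -6 - 2 = -8. Stack: [-8]
STORE_FAST m → m=-8. Stack: []
LOAD_FAST i → push 3. Stack: [3]
LOAD_CONST → push 1. Stack: [3, 1]
BINARY_OP + → 3 + 1 = 4. Stack: [4]
STORE_FAST i → i=4. Stack: []
LOAD_FAST i → push 4. Stack: [4]
LOAD_CONST → push 4. Stack: [4, 4]
COMPARE_OP bool(<) → 4 vs 4 = False. Stack: [False]
POP_JUMP_IF_FALSE → pop False; jump. Stack: []
LOAD_FAST m → push -8. Stack: [-8]
RETURN_VALUE → return -8.

-8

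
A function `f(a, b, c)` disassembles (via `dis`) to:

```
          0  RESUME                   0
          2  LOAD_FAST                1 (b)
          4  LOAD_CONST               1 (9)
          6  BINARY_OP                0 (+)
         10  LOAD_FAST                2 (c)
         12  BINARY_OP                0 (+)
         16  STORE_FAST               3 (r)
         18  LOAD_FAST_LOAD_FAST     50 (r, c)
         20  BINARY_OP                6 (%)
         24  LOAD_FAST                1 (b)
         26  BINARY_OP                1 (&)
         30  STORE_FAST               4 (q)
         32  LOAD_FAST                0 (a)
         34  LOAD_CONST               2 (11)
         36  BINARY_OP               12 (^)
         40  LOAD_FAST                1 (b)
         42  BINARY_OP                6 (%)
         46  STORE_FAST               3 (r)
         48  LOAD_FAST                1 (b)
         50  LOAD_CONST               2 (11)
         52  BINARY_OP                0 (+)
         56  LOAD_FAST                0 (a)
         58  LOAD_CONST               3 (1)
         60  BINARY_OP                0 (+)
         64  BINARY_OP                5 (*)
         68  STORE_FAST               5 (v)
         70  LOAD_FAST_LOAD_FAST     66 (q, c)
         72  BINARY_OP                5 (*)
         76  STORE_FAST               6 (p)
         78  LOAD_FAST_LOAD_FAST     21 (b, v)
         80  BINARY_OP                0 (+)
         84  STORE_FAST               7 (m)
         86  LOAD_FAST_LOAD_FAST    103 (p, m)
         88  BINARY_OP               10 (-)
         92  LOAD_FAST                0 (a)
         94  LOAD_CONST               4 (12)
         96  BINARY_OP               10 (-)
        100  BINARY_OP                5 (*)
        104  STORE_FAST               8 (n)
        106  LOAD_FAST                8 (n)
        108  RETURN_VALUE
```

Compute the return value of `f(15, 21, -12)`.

-2175

LOAD_FAST b → push 21. Stack: [21]
LOAD_CONST → push 9. Stack: [21, 9]
BINARY_OP + → 21 + 9 = 30. Stack: [30]
LOAD_FAST c → push -12. Stack: [30, -12]
BINARY_OP + → 30 + -12 = 18. Stack: [18]
STORE_FAST r → r=18. Stack: []
LOAD_FAST_LOAD_FAST r,c → push 18,-12. Stack: [18, -12]
BINARY_OP % → 18 % -12 = -6. Stack: [-6]
LOAD_FAST b → push 21. Stack: [-6, 21]
BINARY_OP & → -6 & 21 = 16. Stack: [16]
STORE_FAST q → q=16. Stack: []
LOAD_FAST a → push 15. Stack: [15]
LOAD_CONST → push 11. Stack: [15, 11]
BINARY_OP ^ → 15 ^ 11 = 4. Stack: [4]
LOAD_FAST b → push 21. Stack: [4, 21]
BINARY_OP % → 4 % 21 = 4. Stack: [4]
STORE_FAST r → r=4. Stack: []
LOAD_FAST b → push 21. Stack: [21]
LOAD_CONST → push 11. Stack: [21, 11]
BINARY_OP + → 21 + 11 = 32. Stack: [32]
LOAD_FAST a → push 15. Stack: [32, 15]
LOAD_CONST → push 1. Stack: [32, 15, 1]
BINARY_OP + → 15 + 1 = 16. Stack: [32, 16]
BINARY_OP * → 32 * 16 = 512. Stack: [512]
STORE_FAST v → v=512. Stack: []
LOAD_FAST_LOAD_FAST q,c → push 16,-12. Stack: [16, -12]
BINARY_OP * → 16 * -12 = -192. Stack: [-192]
STORE_FAST p → p=-192. Stack: []
LOAD_FAST_LOAD_FAST b,v → push 21,512. Stack: [21, 512]
BINARY_OP + → 21 + 512 = 533. Stack: [533]
STORE_FAST m → m=533. Stack: []
LOAD_FAST_LOAD_FAST p,m → push -192,533. Stack: [-192, 533]
BINARY_OP - → -192 - 533 = -725. Stack: [-725]
LOAD_FAST a → push 15. Stack: [-725, 15]
LOAD_CONST → push 12. Stack: [-725, 15, 12]
BINARY_OP - → 15 - 12 = 3. Stack: [-725, 3]
BINARY_OP * → -725 * 3 = -2175. Stack: [-2175]
STORE_FAST n → n=-2175. Stack: []
LOAD_FAST n → push -2175. Stack: [-2175]
RETURN_VALUE → return -2175.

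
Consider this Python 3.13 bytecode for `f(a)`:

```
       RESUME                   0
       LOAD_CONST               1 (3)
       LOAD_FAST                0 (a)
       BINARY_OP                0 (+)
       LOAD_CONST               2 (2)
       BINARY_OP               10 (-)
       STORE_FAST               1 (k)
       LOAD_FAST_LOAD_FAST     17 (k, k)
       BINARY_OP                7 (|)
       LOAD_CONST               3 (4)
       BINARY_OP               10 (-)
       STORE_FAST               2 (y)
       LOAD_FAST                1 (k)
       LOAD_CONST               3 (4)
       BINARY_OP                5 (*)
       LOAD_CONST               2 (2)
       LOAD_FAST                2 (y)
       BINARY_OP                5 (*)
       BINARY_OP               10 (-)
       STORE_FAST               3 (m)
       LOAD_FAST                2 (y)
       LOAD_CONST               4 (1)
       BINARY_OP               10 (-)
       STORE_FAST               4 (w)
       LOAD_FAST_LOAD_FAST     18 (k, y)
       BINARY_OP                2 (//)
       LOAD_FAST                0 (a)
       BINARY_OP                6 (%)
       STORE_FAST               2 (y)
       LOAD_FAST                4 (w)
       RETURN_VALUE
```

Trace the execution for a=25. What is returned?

21

LOAD_CONST → push 3. Stack: [3]
LOAD_FAST a → push 25. Stack: [3, 25]
BINARY_OP + → 3 + 25 = 28. Stack: [28]
LOAD_CONST → push 2. Stack: [28, 2]
BINARY_OP - → 28 - 2 = 26. Stack: [26]
STORE_FAST k → k=26. Stack: []
LOAD_FAST_LOAD_FAST k,k → push 26,26. Stack: [26, 26]
BINARY_OP | → 26 | 26 = 26. Stack: [26]
LOAD_CONST → push 4. Stack: [26, 4]
BINARY_OP - → 26 - 4 = 22. Stack: [22]
STORE_FAST y → y=22. Stack: []
LOAD_FAST k → push 26. Stack: [26]
LOAD_CONST → push 4. Stack: [26, 4]
BINARY_OP * → 26 * 4 = 104. Stack: [104]
LOAD_CONST → push 2. Stack: [104, 2]
LOAD_FAST y → push 22. Stack: [104, 2, 22]
BINARY_OP * → 2 * 22 = 44. Stack: [104, 44]
BINARY_OP - → 104 - 44 = 60. Stack: [60]
STORE_FAST m → m=60. Stack: []
LOAD_FAST y → push 22. Stack: [22]
LOAD_CONST → push 1. Stack: [22, 1]
BINARY_OP - → 22 - 1 = 21. Stack: [21]
STORE_FAST w → w=21. Stack: []
LOAD_FAST_LOAD_FAST k,y → push 26,22. Stack: [26, 22]
BINARY_OP // → 26 // 22 = 1. Stack: [1]
LOAD_FAST a → push 25. Stack: [1, 25]
BINARY_OP % → 1 % 25 = 1. Stack: [1]
STORE_FAST y → y=1. Stack: []
LOAD_FAST w → push 21. Stack: [21]
RETURN_VALUE → return 21.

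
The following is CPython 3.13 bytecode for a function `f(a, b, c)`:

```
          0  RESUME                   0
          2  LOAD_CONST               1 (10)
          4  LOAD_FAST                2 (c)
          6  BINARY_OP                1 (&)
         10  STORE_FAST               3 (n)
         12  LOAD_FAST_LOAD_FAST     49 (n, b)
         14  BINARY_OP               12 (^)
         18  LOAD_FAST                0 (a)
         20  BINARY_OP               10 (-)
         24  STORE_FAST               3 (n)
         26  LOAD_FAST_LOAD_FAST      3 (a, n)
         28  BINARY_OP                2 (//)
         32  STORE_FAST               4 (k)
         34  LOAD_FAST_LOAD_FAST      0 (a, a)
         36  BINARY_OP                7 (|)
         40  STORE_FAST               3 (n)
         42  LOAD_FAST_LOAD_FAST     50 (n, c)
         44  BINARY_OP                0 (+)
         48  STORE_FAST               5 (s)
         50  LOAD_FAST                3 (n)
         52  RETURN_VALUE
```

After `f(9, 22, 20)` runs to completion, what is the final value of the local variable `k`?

0

LOAD_CONST → push 10. Stack: [10]
LOAD_FAST c → push 20. Stack: [10, 20]
BINARY_OP & → 10 & 20 = 0. Stack: [0]
STORE_FAST n → n=0. Stack: []
LOAD_FAST_LOAD_FAST n,b → push 0,22. Stack: [0, 22]
BINARY_OP ^ → 0 ^ 22 = 22. Stack: [22]
LOAD_FAST a → push 9. Stack: [22, 9]
BINARY_OP - → 22 - 9 = 13. Stack: [13]
STORE_FAST n → n=13. Stack: []
LOAD_FAST_LOAD_FAST a,n → push 9,13. Stack: [9, 13]
BINARY_OP // → 9 // 13 = 0. Stack: [0]
STORE_FAST k → k=0. Stack: []
LOAD_FAST_LOAD_FAST a,a → push 9,9. Stack: [9, 9]
BINARY_OP | → 9 | 9 = 9. Stack: [9]
STORE_FAST n → n=9. Stack: []
LOAD_FAST_LOAD_FAST n,c → push 9,20. Stack: [9, 20]
BINARY_OP + → 9 + 20 = 29. Stack: [29]
STORE_FAST s → s=29. Stack: []
LOAD_FAST n → push 9. Stack: [9]
RETURN_VALUE → return 9.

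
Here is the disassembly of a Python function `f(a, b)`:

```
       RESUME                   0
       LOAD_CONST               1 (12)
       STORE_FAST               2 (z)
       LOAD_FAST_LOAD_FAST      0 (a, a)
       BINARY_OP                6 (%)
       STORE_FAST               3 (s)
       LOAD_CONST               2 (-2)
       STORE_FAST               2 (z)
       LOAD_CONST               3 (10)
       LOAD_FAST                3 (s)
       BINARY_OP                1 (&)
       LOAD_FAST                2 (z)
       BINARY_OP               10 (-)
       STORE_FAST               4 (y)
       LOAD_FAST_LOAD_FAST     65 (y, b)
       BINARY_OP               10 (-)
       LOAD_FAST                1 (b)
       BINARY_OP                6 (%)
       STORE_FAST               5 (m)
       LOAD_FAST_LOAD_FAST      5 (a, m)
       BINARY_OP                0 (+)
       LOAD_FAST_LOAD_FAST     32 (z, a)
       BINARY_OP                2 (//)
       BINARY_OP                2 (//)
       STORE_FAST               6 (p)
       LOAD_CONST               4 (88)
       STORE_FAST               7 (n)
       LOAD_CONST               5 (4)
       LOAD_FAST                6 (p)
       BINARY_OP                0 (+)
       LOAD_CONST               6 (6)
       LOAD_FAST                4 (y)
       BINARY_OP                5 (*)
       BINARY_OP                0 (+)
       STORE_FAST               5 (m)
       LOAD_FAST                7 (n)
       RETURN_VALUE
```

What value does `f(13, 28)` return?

88

LOAD_CONST → push 12. Stack: [12]
STORE_FAST z → z=12. Stack: []
LOAD_FAST_LOAD_FAST a,a → push 13,13. Stack: [13, 13]
BINARY_OP % → 13 % 13 = 0. Stack: [0]
STORE_FAST s → s=0. Stack: []
LOAD_CONST → push -2. Stack: [-2]
STORE_FAST z → z=-2. Stack: []
LOAD_CONST → push 10. Stack: [10]
LOAD_FAST s → push 0. Stack: [10, 0]
BINARY_OP & → 10 & 0 = 0. Stack: [0]
LOAD_FAST z → push -2. Stack: [0, -2]
BINARY_OP - → 0 - -2 = 2. Stack: [2]
STORE_FAST y → y=2. Stack: []
LOAD_FAST_LOAD_FAST y,b → push 2,28. Stack: [2, 28]
BINARY_OP - → 2 - 28 = -26. Stack: [-26]
LOAD_FAST b → push 28. Stack: [-26, 28]
BINARY_OP % → -26 % 28 = 2. Stack: [2]
STORE_FAST m → m=2. Stack: []
LOAD_FAST_LOAD_FAST a,m → push 13,2. Stack: [13, 2]
BINARY_OP + → 13 + 2 = 15. Stack: [15]
LOAD_FAST_LOAD_FAST z,a → push -2,13. Stack: [15, -2, 13]
BINARY_OP // → -2 // 13 = -1. Stack: [15, -1]
BINARY_OP // → 15 // -1 = -15. Stack: [-15]
STORE_FAST p → p=-15. Stack: []
LOAD_CONST → push 88. Stack: [88]
STORE_FAST n → n=88. Stack: []
LOAD_CONST → push 4. Stack: [4]
LOAD_FAST p → push -15. Stack: [4, -15]
BINARY_OP + → 4 + -15 = -11. Stack: [-11]
LOAD_CONST → push 6. Stack: [-11, 6]
LOAD_FAST y → push 2. Stack: [-11, 6, 2]
BINARY_OP * → 6 * 2 = 12. Stack: [-11, 12]
BINARY_OP + → -11 + 12 = 1. Stack: [1]
STORE_FAST m → m=1. Stack: []
LOAD_FAST n → push 88. Stack: [88]
RETURN_VALUE → return 88.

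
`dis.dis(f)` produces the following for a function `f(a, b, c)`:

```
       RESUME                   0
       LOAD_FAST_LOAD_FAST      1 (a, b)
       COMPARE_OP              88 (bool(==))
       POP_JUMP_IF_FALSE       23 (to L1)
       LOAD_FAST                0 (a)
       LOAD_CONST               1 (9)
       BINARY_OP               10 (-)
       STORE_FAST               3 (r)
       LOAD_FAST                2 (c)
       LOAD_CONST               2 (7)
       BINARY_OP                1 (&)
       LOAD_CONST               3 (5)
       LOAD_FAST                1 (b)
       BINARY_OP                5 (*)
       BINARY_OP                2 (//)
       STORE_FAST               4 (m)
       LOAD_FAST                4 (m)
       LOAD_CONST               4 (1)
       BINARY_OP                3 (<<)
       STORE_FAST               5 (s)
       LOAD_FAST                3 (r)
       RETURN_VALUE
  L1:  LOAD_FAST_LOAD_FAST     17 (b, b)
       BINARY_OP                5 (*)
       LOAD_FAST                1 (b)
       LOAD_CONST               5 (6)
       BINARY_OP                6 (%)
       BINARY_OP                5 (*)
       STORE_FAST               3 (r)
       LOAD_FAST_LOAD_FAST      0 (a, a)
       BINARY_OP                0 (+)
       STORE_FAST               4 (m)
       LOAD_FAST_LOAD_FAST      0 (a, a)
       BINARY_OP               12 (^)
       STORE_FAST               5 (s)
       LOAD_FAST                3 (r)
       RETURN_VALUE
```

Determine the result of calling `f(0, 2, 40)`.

LOAD_FAST_LOAD_FAST a,b → push 0,2. Stack: [0, 2]
COMPARE_OP bool(==) → 0 vs 2 = False. Stack: [False]
POP_JUMP_IF_FALSE → pop False; jump. Stack: []
LOAD_FAST_LOAD_FAST b,b → push 2,2. Stack: [2, 2]
BINARY_OP * → 2 * 2 = 4. Stack: [4]
LOAD_FAST b → push 2. Stack: [4, 2]
LOAD_CONST → push 6. Stack: [4, 2, 6]
BINARY_OP % → 2 % 6 = 2. Stack: [4, 2]
BINARY_OP * → 4 * 2 = 8. Stack: [8]
STORE_FAST r → r=8. Stack: []
LOAD_FAST_LOAD_FAST a,a → push 0,0. Stack: [0, 0]
BINARY_OP + → 0 + 0 = 0. Stack: [0]
STORE_FAST m → m=0. Stack: []
LOAD_FAST_LOAD_FAST a,a → push 0,0. Stack: [0, 0]
BINARY_OP ^ → 0 ^ 0 = 0. Stack: [0]
STORE_FAST s → s=0. Stack: []
LOAD_FAST r → push 8. Stack: [8]
RETURN_VALUE → return 8.

8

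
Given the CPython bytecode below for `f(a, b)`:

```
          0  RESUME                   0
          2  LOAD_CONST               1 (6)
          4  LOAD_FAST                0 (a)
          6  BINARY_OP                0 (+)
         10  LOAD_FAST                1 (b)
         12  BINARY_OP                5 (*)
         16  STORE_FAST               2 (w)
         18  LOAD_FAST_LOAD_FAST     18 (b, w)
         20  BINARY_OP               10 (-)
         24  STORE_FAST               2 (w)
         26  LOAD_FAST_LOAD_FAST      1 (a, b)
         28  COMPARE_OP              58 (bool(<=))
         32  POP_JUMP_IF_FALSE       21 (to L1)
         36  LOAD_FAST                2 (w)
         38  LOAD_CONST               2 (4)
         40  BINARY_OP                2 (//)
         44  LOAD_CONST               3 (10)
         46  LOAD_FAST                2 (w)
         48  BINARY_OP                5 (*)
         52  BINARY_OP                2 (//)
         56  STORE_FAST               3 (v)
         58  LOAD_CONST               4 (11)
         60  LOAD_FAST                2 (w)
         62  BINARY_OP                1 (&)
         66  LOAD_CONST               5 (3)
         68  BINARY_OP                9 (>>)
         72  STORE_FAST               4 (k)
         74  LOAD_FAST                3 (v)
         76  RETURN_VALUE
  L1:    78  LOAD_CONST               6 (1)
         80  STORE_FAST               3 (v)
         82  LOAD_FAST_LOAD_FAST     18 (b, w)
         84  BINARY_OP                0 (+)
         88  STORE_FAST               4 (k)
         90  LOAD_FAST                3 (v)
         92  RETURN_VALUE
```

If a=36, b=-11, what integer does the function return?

LOAD_CONST → push 6. Stack: [6]
LOAD_FAST a → push 36. Stack: [6, 36]
BINARY_OP + → 6 + 36 = 42. Stack: [42]
LOAD_FAST b → push -11. Stack: [42, -11]
BINARY_OP * → 42 * -11 = -462. Stack: [-462]
STORE_FAST w → w=-462. Stack: []
LOAD_FAST_LOAD_FAST b,w → push -11,-462. Stack: [-11, -462]
BINARY_OP - → -11 - -462 = 451. Stack: [451]
STORE_FAST w → w=451. Stack: []
LOAD_FAST_LOAD_FAST a,b → push 36,-11. Stack: [36, -11]
COMPARE_OP bool(<=) → 36 vs -11 = False. Stack: [False]
POP_JUMP_IF_FALSE → pop False; jump. Stack: []
LOAD_CONST → push 1. Stack: [1]
STORE_FAST v → v=1. Stack: []
LOAD_FAST_LOAD_FAST b,w → push -11,451. Stack: [-11, 451]
BINARY_OP + → -11 + 451 = 440. Stack: [440]
STORE_FAST k → k=440. Stack: []
LOAD_FAST v → push 1. Stack: [1]
RETURN_VALUE → return 1.

1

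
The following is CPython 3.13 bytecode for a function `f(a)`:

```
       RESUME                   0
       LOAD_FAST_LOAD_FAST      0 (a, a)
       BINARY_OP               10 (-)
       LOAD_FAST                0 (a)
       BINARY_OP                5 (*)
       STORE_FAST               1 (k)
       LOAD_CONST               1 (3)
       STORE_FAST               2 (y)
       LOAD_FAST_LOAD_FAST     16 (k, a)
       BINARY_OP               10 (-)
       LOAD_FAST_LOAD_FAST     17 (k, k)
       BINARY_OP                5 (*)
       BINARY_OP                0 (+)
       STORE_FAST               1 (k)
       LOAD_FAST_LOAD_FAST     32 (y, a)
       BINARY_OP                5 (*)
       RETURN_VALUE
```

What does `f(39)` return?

117

LOAD_FAST_LOAD_FAST a,a → push 39,39. Stack: [39, 39]
BINARY_OP - → 39 - 39 = 0. Stack: [0]
LOAD_FAST a → push 39. Stack: [0, 39]
BINARY_OP * → 0 * 39 = 0. Stack: [0]
STORE_FAST k → k=0. Stack: []
LOAD_CONST → push 3. Stack: [3]
STORE_FAST y → y=3. Stack: []
LOAD_FAST_LOAD_FAST k,a → push 0,39. Stack: [0, 39]
BINARY_OP - → 0 - 39 = -39. Stack: [-39]
LOAD_FAST_LOAD_FAST k,k → push 0,0. Stack: [-39, 0, 0]
BINARY_OP * → 0 * 0 = 0. Stack: [-39, 0]
BINARY_OP + → -39 + 0 = -39. Stack: [-39]
STORE_FAST k → k=-39. Stack: []
LOAD_FAST_LOAD_FAST y,a → push 3,39. Stack: [3, 39]
BINARY_OP * → 3 * 39 = 117. Stack: [117]
RETURN_VALUE → return 117.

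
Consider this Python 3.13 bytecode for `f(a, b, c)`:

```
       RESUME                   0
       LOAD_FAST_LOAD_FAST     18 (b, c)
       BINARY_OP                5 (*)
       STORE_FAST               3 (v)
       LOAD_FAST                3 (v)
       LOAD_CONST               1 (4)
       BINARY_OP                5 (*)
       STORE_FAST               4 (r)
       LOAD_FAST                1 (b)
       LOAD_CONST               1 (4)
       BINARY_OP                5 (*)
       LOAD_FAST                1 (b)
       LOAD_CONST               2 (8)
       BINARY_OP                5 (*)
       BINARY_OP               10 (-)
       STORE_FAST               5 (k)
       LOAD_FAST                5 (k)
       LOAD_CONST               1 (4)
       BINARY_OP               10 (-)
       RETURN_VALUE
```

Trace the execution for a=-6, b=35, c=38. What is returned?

-144

LOAD_FAST_LOAD_FAST b,c → push 35,38. Stack: [35, 38]
BINARY_OP * → 35 * 38 = 1330. Stack: [1330]
STORE_FAST v → v=1330. Stack: []
LOAD_FAST v → push 1330. Stack: [1330]
LOAD_CONST → push 4. Stack: [1330, 4]
BINARY_OP * → 1330 * 4 = 5320. Stack: [5320]
STORE_FAST r → r=5320. Stack: []
LOAD_FAST b → push 35. Stack: [35]
LOAD_CONST → push 4. Stack: [35, 4]
BINARY_OP * → 35 * 4 = 140. Stack: [140]
LOAD_FAST b → push 35. Stack: [140, 35]
LOAD_CONST → push 8. Stack: [140, 35, 8]
BINARY_OP * → 35 * 8 = 280. Stack: [140, 280]
BINARY_OP - → 140 - 280 = -140. Stack: [-140]
STORE_FAST k → k=-140. Stack: []
LOAD_FAST k → push -140. Stack: [-140]
LOAD_CONST → push 4. Stack: [-140, 4]
BINARY_OP - → -140 - 4 = -144. Stack: [-144]
RETURN_VALUE → return -144.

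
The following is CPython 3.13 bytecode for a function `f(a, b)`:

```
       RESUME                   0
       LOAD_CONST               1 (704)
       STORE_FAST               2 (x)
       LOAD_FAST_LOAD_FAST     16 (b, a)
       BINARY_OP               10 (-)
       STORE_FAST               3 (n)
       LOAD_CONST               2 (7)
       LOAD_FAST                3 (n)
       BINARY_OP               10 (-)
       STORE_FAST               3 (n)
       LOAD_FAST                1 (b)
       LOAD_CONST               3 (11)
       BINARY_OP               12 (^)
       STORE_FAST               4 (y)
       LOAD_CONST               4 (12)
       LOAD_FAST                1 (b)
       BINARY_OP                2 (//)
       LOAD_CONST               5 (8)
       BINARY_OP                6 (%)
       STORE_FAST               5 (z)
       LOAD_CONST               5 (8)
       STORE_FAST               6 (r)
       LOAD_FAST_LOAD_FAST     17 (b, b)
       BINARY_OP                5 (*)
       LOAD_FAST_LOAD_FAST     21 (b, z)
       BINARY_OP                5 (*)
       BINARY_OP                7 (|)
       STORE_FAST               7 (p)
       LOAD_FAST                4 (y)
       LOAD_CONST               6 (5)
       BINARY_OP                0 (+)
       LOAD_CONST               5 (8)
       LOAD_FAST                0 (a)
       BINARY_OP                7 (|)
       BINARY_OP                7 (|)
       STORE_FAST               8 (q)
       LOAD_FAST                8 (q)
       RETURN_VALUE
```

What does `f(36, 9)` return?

47

LOAD_CONST → push 704. Stack: [704]
STORE_FAST x → x=704. Stack: []
LOAD_FAST_LOAD_FAST b,a → push 9,36. Stack: [9, 36]
BINARY_OP - → 9 - 36 = -27. Stack: [-27]
STORE_FAST n → n=-27. Stack: []
LOAD_CONST → push 7. Stack: [7]
LOAD_FAST n → push -27. Stack: [7, -27]
BINARY_OP - → 7 - -27 = 34. Stack: [34]
STORE_FAST n → n=34. Stack: []
LOAD_FAST b → push 9. Stack: [9]
LOAD_CONST → push 11. Stack: [9, 11]
BINARY_OP ^ → 9 ^ 11 = 2. Stack: [2]
STORE_FAST y → y=2. Stack: []
LOAD_CONST → push 12. Stack: [12]
LOAD_FAST b → push 9. Stack: [12, 9]
BINARY_OP // → 12 // 9 = 1. Stack: [1]
LOAD_CONST → push 8. Stack: [1, 8]
BINARY_OP % → 1 % 8 = 1. Stack: [1]
STORE_FAST z → z=1. Stack: []
LOAD_CONST → push 8. Stack: [8]
STORE_FAST r → r=8. Stack: []
LOAD_FAST_LOAD_FAST b,b → push 9,9. Stack: [9, 9]
BINARY_OP * → 9 * 9 = 81. Stack: [81]
LOAD_FAST_LOAD_FAST b,z → push 9,1. Stack: [81, 9, 1]
BINARY_OP * → 9 * 1 = 9. Stack: [81, 9]
BINARY_OP | → 81 | 9 = 89. Stack: [89]
STORE_FAST p → p=89. Stack: []
LOAD_FAST y → push 2. Stack: [2]
LOAD_CONST → push 5. Stack: [2, 5]
BINARY_OP + → 2 + 5 = 7. Stack: [7]
LOAD_CONST → push 8. Stack: [7, 8]
LOAD_FAST a → push 36. Stack: [7, 8, 36]
BINARY_OP | → 8 | 36 = 44. Stack: [7, 44]
BINARY_OP | → 7 | 44 = 47. Stack: [47]
STORE_FAST q → q=47. Stack: []
LOAD_FAST q → push 47. Stack: [47]
RETURN_VALUE → return 47.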